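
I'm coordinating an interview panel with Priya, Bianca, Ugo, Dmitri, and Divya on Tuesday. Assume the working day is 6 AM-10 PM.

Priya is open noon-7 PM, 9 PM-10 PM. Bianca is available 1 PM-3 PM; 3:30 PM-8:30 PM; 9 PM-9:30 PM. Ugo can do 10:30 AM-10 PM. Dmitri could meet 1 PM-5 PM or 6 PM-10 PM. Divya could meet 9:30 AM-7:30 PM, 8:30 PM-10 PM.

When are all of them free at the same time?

Priya ∩ Bianca: 13:00-15:00, 15:30-19:00, 21:00-21:30.
Priya ∩ Bianca ∩ Ugo: 13:00-15:00, 15:30-19:00, 21:00-21:30.
Priya ∩ Bianca ∩ Ugo ∩ Dmitri: 13:00-15:00, 15:30-17:00, 18:00-19:00, 21:00-21:30.
Priya ∩ Bianca ∩ Ugo ∩ Dmitri ∩ Divya: 13:00-15:00, 15:30-17:00, 18:00-19:00, 21:00-21:30.
Those are the intersection windows.

13:00-15:00, 15:30-17:00, 18:00-19:00, 21:00-21:30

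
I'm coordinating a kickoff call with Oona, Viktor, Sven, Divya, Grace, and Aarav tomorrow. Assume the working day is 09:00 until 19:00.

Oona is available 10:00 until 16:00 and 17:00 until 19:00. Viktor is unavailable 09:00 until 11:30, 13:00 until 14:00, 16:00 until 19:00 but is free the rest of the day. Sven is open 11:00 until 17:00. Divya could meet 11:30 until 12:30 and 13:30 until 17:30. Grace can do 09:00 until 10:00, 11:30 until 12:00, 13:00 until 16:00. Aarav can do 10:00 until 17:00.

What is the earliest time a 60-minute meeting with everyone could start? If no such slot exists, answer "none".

Oona free: 10:00-16:00, 17:00-19:00.
Viktor free: 11:30-13:00, 14:00-16:00 (invert busy blocks within the working day).
Sven free: 11:00-17:00.
Divya free: 11:30-12:30, 13:30-17:30.
Grace free: 09:00-10:00, 11:30-12:00, 13:00-16:00.
Aarav free: 10:00-17:00.
Oona ∩ Viktor: 11:30-13:00, 14:00-16:00.
Oona ∩ Viktor ∩ Sven: 11:30-13:00, 14:00-16:00.
Oona ∩ Viktor ∩ Sven ∩ Divya: 11:30-12:30, 14:00-16:00.
Oona ∩ Viktor ∩ Sven ∩ Divya ∩ Grace: 11:30-12:00, 14:00-16:00.
Oona ∩ Viktor ∩ Sven ∩ Divya ∩ Grace ∩ Aarav: 11:30-12:00, 14:00-16:00.
The first common window of at least 60 minutes is 14:00-16:00, so the earliest start is 14:00.

14:00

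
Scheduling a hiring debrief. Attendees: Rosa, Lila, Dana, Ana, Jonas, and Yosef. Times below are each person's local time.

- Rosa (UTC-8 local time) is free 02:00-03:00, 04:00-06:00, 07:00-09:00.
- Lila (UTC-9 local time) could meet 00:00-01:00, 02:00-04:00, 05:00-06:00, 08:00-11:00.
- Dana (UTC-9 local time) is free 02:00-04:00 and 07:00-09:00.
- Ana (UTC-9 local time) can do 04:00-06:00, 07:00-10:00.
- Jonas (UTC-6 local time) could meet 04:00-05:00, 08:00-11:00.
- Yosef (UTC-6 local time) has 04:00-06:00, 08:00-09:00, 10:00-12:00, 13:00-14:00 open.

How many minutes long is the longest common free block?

0

Rosa in UTC: 10:00-11:00, 12:00-14:00, 15:00-17:00 (add 8h to convert from UTC-8).
Lila in UTC: 09:00-10:00, 11:00-13:00, 14:00-15:00, 17:00-20:00 (add 9h to convert from UTC-9).
Dana in UTC: 11:00-13:00, 16:00-18:00 (add 9h to convert from UTC-9).
Ana in UTC: 13:00-15:00, 16:00-19:00 (add 9h to convert from UTC-9).
Jonas in UTC: 10:00-11:00, 14:00-17:00 (add 6h to convert from UTC-6).
Yosef in UTC: 10:00-12:00, 14:00-15:00, 16:00-18:00, 19:00-20:00 (add 6h to convert from UTC-6).
Rosa ∩ Lila: 12:00-13:00.
Rosa ∩ Lila ∩ Dana: 12:00-13:00.
Rosa ∩ Lila ∩ Dana ∩ Ana: ∅.
Rosa ∩ Lila ∩ Dana ∩ Ana ∩ Jonas: ∅.
Rosa ∩ Lila ∩ Dana ∩ Ana ∩ Jonas ∩ Yosef: ∅.
There is no time when everyone is free.
No common window exists, so the longest block is 0 minutes.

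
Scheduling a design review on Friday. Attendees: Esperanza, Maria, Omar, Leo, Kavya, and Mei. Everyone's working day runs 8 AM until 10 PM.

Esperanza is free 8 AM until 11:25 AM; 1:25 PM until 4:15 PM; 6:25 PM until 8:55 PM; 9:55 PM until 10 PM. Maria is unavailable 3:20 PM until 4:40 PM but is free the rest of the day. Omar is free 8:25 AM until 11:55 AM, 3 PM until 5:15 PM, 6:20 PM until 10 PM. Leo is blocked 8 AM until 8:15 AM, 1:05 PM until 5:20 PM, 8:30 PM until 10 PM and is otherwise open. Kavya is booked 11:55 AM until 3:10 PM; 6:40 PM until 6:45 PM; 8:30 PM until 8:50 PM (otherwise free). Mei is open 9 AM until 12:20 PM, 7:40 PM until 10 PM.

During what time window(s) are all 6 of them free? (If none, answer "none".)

Esperanza free: 08:00-11:25, 13:25-16:15, 18:25-20:55, 21:55-22:00.
Maria free: 08:00-15:20, 16:40-22:00 (invert busy blocks within the working day).
Omar free: 08:25-11:55, 15:00-17:15, 18:20-22:00.
Leo free: 08:15-13:05, 17:20-20:30 (invert busy blocks within the working day).
Kavya free: 08:00-11:55, 15:10-18:40, 18:45-20:30, 20:50-22:00 (invert busy blocks within the working day).
Mei free: 09:00-12:20, 19:40-22:00.
Esperanza ∩ Maria: 08:00-11:25, 13:25-15:20, 18:25-20:55, 21:55-22:00.
Esperanza ∩ Maria ∩ Omar: 08:25-11:25, 15:00-15:20, 18:25-20:55, 21:55-22:00.
Esperanza ∩ Maria ∩ Omar ∩ Leo: 08:25-11:25, 18:25-20:30.
Esperanza ∩ Maria ∩ Omar ∩ Leo ∩ Kavya: 08:25-11:25, 18:25-18:40, 18:45-20:30.
Esperanza ∩ Maria ∩ Omar ∩ Leo ∩ Kavya ∩ Mei: 09:00-11:25, 19:40-20:30.
So the common availability across everyone is 09:00-11:25, 19:40-20:30.

09:00-11:25, 19:40-20:30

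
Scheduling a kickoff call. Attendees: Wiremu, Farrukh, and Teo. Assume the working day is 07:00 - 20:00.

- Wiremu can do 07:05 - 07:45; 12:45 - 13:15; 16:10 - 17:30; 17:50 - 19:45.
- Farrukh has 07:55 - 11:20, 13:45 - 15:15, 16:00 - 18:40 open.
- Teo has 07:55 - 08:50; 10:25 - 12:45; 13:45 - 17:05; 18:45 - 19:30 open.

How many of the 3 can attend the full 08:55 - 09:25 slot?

1

Farrukh can make the full 08:55-09:25 slot — that's 1.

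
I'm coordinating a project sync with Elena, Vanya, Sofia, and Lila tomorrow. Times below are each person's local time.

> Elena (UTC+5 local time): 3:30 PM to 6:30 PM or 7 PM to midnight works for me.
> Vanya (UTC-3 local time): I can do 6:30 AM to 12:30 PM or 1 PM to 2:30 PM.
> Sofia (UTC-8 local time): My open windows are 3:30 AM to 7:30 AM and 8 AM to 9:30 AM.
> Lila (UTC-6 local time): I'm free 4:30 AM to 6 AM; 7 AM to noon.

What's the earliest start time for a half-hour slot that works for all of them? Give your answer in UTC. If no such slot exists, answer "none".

Elena in UTC: 10:30-13:30, 14:00-19:00 (subtract 5h to convert from UTC+5).
Vanya in UTC: 09:30-15:30, 16:00-17:30 (add 3h to convert from UTC-3).
Sofia in UTC: 11:30-15:30, 16:00-17:30 (add 8h to convert from UTC-8).
Lila in UTC: 10:30-12:00, 13:00-18:00 (add 6h to convert from UTC-6).
Elena ∩ Vanya: 10:30-13:30, 14:00-15:30, 16:00-17:30.
Elena ∩ Vanya ∩ Sofia: 11:30-13:30, 14:00-15:30, 16:00-17:30.
Elena ∩ Vanya ∩ Sofia ∩ Lila: 11:30-12:00, 13:00-13:30, 14:00-15:30, 16:00-17:30.
The first common window of at least 30 minutes is 11:30-12:00, so the earliest start is 11:30.

11:30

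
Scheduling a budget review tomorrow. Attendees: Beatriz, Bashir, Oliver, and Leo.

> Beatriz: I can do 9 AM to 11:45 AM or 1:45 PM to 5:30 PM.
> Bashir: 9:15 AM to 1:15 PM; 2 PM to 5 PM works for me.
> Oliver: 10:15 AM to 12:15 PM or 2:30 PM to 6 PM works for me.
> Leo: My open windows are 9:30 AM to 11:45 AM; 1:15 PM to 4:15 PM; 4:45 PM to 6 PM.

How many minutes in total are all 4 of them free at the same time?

Beatriz ∩ Bashir: 09:15-11:45, 14:00-17:00.
Beatriz ∩ Bashir ∩ Oliver: 10:15-11:45, 14:30-17:00.
Beatriz ∩ Bashir ∩ Oliver ∩ Leo: 10:15-11:45, 14:30-16:15, 16:45-17:00.
Those are the intersection windows.
Summing the common windows: 90 + 105 + 15 = 210 minutes.

210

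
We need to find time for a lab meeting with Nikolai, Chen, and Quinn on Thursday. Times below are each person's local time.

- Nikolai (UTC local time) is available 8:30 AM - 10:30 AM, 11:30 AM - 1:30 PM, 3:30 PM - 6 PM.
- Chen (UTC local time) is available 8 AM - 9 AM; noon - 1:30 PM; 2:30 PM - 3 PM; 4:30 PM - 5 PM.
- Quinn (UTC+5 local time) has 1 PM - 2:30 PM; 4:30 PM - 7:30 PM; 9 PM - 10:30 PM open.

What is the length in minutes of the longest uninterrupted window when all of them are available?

90

Nikolai in UTC: 08:30-10:30, 11:30-13:30, 15:30-18:00.
Chen in UTC: 08:00-09:00, 12:00-13:30, 14:30-15:00, 16:30-17:00.
Quinn in UTC: 08:00-09:30, 11:30-14:30, 16:00-17:30 (subtract 5h to convert from UTC+5).
Nikolai ∩ Chen: 08:30-09:00, 12:00-13:30, 16:30-17:00.
Nikolai ∩ Chen ∩ Quinn: 08:30-09:00, 12:00-13:30, 16:30-17:00.
The longest is 12:00-13:30 at 90 minutes.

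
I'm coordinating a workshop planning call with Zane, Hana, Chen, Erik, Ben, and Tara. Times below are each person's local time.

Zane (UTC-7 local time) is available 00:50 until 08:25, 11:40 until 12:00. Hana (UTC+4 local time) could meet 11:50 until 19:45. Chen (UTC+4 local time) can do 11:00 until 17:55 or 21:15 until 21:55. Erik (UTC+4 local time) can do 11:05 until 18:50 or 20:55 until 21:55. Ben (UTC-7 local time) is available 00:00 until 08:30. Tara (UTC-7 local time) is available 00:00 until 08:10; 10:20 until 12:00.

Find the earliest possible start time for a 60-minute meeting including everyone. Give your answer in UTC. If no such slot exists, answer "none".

07:50

Zane in UTC: 07:50-15:25, 18:40-19:00 (add 7h to convert from UTC-7).
Hana in UTC: 07:50-15:45 (subtract 4h to convert from UTC+4).
Chen in UTC: 07:00-13:55, 17:15-17:55 (subtract 4h to convert from UTC+4).
Erik in UTC: 07:05-14:50, 16:55-17:55 (subtract 4h to convert from UTC+4).
Ben in UTC: 07:00-15:30 (add 7h to convert from UTC-7).
Tara in UTC: 07:00-15:10, 17:20-19:00 (add 7h to convert from UTC-7).
Zane ∩ Hana: 07:50-15:25.
Zane ∩ Hana ∩ Chen: 07:50-13:55.
Zane ∩ Hana ∩ Chen ∩ Erik: 07:50-13:55.
Zane ∩ Hana ∩ Chen ∩ Erik ∩ Ben: 07:50-13:55.
Zane ∩ Hana ∩ Chen ∩ Erik ∩ Ben ∩ Tara: 07:50-13:55.
The first common window of at least 60 minutes is 07:50-13:55, so the earliest start is 07:50.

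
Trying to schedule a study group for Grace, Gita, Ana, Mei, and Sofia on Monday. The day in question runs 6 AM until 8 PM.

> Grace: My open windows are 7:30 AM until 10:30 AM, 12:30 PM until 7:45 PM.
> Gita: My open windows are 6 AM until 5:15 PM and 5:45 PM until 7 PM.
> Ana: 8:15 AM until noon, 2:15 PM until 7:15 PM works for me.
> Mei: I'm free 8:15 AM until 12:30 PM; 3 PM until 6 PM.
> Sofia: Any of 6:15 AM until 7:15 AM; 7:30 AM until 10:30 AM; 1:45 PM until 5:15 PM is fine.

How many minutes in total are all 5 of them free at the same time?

270

Grace ∩ Gita: 07:30-10:30, 12:30-17:15, 17:45-19:00.
Grace ∩ Gita ∩ Ana: 08:15-10:30, 14:15-17:15, 17:45-19:00.
Grace ∩ Gita ∩ Ana ∩ Mei: 08:15-10:30, 15:00-17:15, 17:45-18:00.
Grace ∩ Gita ∩ Ana ∩ Mei ∩ Sofia: 08:15-10:30, 15:00-17:15.
Summing the common windows: 135 + 135 = 270 minutes.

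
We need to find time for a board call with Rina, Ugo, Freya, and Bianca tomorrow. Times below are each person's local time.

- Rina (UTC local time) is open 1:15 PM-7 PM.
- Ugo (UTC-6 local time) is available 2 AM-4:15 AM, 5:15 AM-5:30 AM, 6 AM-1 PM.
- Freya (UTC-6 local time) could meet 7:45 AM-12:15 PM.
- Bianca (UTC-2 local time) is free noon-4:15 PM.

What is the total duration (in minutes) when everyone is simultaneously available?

255

Rina in UTC: 13:15-19:00.
Ugo in UTC: 08:00-10:15, 11:15-11:30, 12:00-19:00 (add 6h to convert from UTC-6).
Freya in UTC: 13:45-18:15 (add 6h to convert from UTC-6).
Bianca in UTC: 14:00-18:15 (add 2h to convert from UTC-2).
Rina ∩ Ugo: 13:15-19:00.
Rina ∩ Ugo ∩ Freya: 13:45-18:15.
Rina ∩ Ugo ∩ Freya ∩ Bianca: 14:00-18:15.
That's a single block of 255 minutes.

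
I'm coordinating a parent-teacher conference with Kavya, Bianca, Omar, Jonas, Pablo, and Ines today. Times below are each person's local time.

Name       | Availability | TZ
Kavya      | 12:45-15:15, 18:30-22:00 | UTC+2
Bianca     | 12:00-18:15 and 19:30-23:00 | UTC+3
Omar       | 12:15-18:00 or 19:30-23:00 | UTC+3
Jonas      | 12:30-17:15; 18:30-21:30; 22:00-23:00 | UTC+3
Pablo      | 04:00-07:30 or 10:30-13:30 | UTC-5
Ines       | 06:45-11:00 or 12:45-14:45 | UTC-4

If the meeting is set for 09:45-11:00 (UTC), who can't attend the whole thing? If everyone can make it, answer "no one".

Kavya in UTC: 10:45-13:15, 16:30-20:00 (subtract 2h to convert from UTC+2).
Bianca in UTC: 09:00-15:15, 16:30-20:00 (subtract 3h to convert from UTC+3).
Omar in UTC: 09:15-15:00, 16:30-20:00 (subtract 3h to convert from UTC+3).
Jonas in UTC: 09:30-14:15, 15:30-18:30, 19:00-20:00 (subtract 3h to convert from UTC+3).
Pablo in UTC: 09:00-12:30, 15:30-18:30 (add 5h to convert from UTC-5).
Ines in UTC: 10:45-15:00, 16:45-18:45 (add 4h to convert from UTC-4).
Kavya: not fully free for 09:45-11:00. Bianca: free for 09:45-11:00. Omar: free for 09:45-11:00. Jonas: free for 09:45-11:00. Pablo: free for 09:45-11:00. Ines: not fully free for 09:45-11:00.

Ines, Kavya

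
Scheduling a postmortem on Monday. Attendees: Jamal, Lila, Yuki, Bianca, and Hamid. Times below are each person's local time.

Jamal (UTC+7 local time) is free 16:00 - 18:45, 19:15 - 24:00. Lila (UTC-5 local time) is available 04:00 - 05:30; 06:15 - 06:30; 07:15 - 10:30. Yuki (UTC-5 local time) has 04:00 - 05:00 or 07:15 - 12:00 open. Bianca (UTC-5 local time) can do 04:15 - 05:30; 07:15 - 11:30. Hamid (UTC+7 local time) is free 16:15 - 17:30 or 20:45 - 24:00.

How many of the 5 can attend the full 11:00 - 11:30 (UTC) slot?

1

Jamal in UTC: 09:00-11:45, 12:15-17:00 (subtract 7h to convert from UTC+7).
Lila in UTC: 09:00-10:30, 11:15-11:30, 12:15-15:30 (add 5h to convert from UTC-5).
Yuki in UTC: 09:00-10:00, 12:15-17:00 (add 5h to convert from UTC-5).
Bianca in UTC: 09:15-10:30, 12:15-16:30 (add 5h to convert from UTC-5).
Hamid in UTC: 09:15-10:30, 13:45-17:00 (subtract 7h to convert from UTC+7).
Jamal can make the full 11:00-11:30 slot — that's 1.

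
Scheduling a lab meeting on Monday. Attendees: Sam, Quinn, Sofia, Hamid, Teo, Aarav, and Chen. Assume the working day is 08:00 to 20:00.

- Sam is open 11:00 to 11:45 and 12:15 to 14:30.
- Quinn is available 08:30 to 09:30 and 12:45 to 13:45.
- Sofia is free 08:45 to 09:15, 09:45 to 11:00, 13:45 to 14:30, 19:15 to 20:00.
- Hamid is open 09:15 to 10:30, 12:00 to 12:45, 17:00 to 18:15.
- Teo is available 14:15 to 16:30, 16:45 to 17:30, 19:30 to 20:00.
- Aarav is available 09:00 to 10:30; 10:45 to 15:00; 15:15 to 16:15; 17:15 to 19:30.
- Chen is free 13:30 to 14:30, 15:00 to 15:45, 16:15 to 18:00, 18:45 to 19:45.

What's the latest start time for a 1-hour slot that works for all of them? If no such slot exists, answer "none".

Sam ∩ Quinn: 12:45-13:45.
Sam ∩ Quinn ∩ Sofia: ∅.
Sam ∩ Quinn ∩ Sofia ∩ Hamid: ∅.
Sam ∩ Quinn ∩ Sofia ∩ Hamid ∩ Teo: ∅.
Sam ∩ Quinn ∩ Sofia ∩ Hamid ∩ Teo ∩ Aarav: ∅.
Sam ∩ Quinn ∩ Sofia ∩ Hamid ∩ Teo ∩ Aarav ∩ Chen: ∅.
There is no time when everyone is free.
No common window is at least 60 minutes long.

none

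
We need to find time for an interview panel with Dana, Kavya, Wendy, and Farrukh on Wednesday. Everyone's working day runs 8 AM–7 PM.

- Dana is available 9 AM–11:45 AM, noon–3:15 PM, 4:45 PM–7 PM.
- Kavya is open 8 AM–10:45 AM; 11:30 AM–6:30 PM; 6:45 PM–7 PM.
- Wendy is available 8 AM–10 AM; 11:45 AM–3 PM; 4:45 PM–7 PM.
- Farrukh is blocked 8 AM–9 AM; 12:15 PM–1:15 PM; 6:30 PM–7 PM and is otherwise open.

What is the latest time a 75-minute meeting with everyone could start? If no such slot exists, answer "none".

17:15

Dana free: 09:00-11:45, 12:00-15:15, 16:45-19:00.
Kavya free: 08:00-10:45, 11:30-18:30, 18:45-19:00.
Wendy free: 08:00-10:00, 11:45-15:00, 16:45-19:00.
Farrukh free: 09:00-12:15, 13:15-18:30 (invert busy blocks within the working day).
Dana ∩ Kavya: 09:00-10:45, 11:30-11:45, 12:00-15:15, 16:45-18:30, 18:45-19:00.
Dana ∩ Kavya ∩ Wendy: 09:00-10:00, 12:00-15:00, 16:45-18:30, 18:45-19:00.
Dana ∩ Kavya ∩ Wendy ∩ Farrukh: 09:00-10:00, 12:00-12:15, 13:15-15:00, 16:45-18:30.
The last common window of at least 75 minutes is 16:45-18:30; a 75-minute meeting can start as late as 17:15 and still end by 18:30.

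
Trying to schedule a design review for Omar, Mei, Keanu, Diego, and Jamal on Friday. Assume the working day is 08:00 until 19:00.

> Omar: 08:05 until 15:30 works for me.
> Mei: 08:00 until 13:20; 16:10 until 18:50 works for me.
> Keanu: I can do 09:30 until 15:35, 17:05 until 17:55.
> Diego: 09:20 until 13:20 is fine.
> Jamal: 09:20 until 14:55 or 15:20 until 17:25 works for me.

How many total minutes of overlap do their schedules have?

Omar ∩ Mei: 08:05-13:20.
Omar ∩ Mei ∩ Keanu: 09:30-13:20.
Omar ∩ Mei ∩ Keanu ∩ Diego: 09:30-13:20.
Omar ∩ Mei ∩ Keanu ∩ Diego ∩ Jamal: 09:30-13:20.
So the common availability across everyone is 09:30-13:20.
That's a single block of 230 minutes.

230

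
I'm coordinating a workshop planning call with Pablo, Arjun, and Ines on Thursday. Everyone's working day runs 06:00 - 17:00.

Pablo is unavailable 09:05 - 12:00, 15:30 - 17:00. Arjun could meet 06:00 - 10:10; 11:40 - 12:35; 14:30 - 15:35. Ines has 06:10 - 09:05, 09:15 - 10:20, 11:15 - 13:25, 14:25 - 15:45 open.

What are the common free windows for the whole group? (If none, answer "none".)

06:10-09:05, 12:00-12:35, 14:30-15:30

Pablo free: 06:00-09:05, 12:00-15:30 (invert busy blocks within the working day).
Arjun free: 06:00-10:10, 11:40-12:35, 14:30-15:35.
Ines free: 06:10-09:05, 09:15-10:20, 11:15-13:25, 14:25-15:45.
Pablo ∩ Arjun: 06:00-09:05, 12:00-12:35, 14:30-15:30.
Pablo ∩ Arjun ∩ Ines: 06:10-09:05, 12:00-12:35, 14:30-15:30.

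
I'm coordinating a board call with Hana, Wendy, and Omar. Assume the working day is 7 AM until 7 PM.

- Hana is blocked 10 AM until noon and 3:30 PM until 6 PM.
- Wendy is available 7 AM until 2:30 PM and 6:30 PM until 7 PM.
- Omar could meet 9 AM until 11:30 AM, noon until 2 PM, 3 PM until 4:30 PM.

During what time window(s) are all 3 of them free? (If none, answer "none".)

Hana free: 07:00-10:00, 12:00-15:30, 18:00-19:00 (invert busy blocks within the working day).
Wendy free: 07:00-14:30, 18:30-19:00.
Omar free: 09:00-11:30, 12:00-14:00, 15:00-16:30.
Hana ∩ Wendy: 07:00-10:00, 12:00-14:30, 18:30-19:00.
Hana ∩ Wendy ∩ Omar: 09:00-10:00, 12:00-14:00.

09:00-10:00, 12:00-14:00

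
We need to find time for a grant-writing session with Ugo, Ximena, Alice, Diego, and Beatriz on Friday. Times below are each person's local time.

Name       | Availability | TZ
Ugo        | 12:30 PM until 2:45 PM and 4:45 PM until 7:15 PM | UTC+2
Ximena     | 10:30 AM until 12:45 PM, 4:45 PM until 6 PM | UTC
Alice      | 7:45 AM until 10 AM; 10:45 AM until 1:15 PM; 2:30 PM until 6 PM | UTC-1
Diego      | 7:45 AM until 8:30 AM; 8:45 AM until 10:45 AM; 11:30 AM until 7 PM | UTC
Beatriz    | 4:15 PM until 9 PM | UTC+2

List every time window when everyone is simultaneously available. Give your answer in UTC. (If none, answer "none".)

Ugo in UTC: 10:30-12:45, 14:45-17:15 (subtract 2h to convert from UTC+2).
Ximena in UTC: 10:30-12:45, 16:45-18:00.
Alice in UTC: 08:45-11:00, 11:45-14:15, 15:30-19:00 (add 1h to convert from UTC-1).
Diego in UTC: 07:45-08:30, 08:45-10:45, 11:30-19:00.
Beatriz in UTC: 14:15-19:00 (subtract 2h to convert from UTC+2).
Ugo ∩ Ximena: 10:30-12:45, 16:45-17:15.
Ugo ∩ Ximena ∩ Alice: 10:30-11:00, 11:45-12:45, 16:45-17:15.
Ugo ∩ Ximena ∩ Alice ∩ Diego: 10:30-10:45, 11:45-12:45, 16:45-17:15.
Ugo ∩ Ximena ∩ Alice ∩ Diego ∩ Beatriz: 16:45-17:15.

16:45-17:15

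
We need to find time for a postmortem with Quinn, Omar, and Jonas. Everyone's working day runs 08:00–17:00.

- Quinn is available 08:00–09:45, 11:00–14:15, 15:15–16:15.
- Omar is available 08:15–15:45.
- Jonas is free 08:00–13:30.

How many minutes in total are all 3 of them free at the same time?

240

Quinn ∩ Omar: 08:15-09:45, 11:00-14:15, 15:15-15:45.
Quinn ∩ Omar ∩ Jonas: 08:15-09:45, 11:00-13:30.
Those are the intersection windows.
Summing the common windows: 90 + 150 = 240 minutes.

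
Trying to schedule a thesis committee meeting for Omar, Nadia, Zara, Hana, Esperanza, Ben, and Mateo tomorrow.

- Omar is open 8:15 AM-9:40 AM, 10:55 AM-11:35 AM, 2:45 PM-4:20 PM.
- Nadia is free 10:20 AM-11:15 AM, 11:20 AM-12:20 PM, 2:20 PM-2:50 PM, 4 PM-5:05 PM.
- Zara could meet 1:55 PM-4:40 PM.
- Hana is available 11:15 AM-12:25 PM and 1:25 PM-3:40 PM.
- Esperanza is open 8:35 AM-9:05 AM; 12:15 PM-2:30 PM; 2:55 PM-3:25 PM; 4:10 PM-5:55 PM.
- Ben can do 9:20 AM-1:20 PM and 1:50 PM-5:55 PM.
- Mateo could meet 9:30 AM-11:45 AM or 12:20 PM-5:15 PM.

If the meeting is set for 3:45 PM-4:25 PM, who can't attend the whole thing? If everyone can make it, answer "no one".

Esperanza, Hana, Nadia, Omar

Omar: not fully free for 15:45-16:25. Nadia: not fully free for 15:45-16:25. Zara: free for 15:45-16:25. Hana: not fully free for 15:45-16:25. Esperanza: not fully free for 15:45-16:25. Ben: free for 15:45-16:25. Mateo: free for 15:45-16:25.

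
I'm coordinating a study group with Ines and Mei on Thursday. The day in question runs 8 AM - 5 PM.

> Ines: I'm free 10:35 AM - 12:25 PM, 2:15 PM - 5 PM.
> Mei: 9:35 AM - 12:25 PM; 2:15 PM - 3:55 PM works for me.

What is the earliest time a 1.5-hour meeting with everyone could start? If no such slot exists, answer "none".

10:35

Ines ∩ Mei: 10:35-12:25, 14:15-15:55.
The first common window of at least 90 minutes is 10:35-12:25, so the earliest start is 10:35.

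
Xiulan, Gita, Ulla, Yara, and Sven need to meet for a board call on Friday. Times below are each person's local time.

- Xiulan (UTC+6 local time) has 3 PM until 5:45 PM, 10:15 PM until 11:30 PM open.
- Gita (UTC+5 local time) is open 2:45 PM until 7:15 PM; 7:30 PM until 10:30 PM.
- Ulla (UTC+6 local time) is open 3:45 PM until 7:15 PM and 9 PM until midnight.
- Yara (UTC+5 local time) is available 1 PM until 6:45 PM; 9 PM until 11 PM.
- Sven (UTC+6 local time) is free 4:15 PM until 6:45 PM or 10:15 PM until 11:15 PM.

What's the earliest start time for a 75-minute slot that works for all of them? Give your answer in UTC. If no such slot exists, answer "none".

Xiulan in UTC: 09:00-11:45, 16:15-17:30 (subtract 6h to convert from UTC+6).
Gita in UTC: 09:45-14:15, 14:30-17:30 (subtract 5h to convert from UTC+5).
Ulla in UTC: 09:45-13:15, 15:00-18:00 (subtract 6h to convert from UTC+6).
Yara in UTC: 08:00-13:45, 16:00-18:00 (subtract 5h to convert from UTC+5).
Sven in UTC: 10:15-12:45, 16:15-17:15 (subtract 6h to convert from UTC+6).
Xiulan ∩ Gita: 09:45-11:45, 16:15-17:30.
Xiulan ∩ Gita ∩ Ulla: 09:45-11:45, 16:15-17:30.
Xiulan ∩ Gita ∩ Ulla ∩ Yara: 09:45-11:45, 16:15-17:30.
Xiulan ∩ Gita ∩ Ulla ∩ Yara ∩ Sven: 10:15-11:45, 16:15-17:15.
The first common window of at least 75 minutes is 10:15-11:45, so the earliest start is 10:15.

10:15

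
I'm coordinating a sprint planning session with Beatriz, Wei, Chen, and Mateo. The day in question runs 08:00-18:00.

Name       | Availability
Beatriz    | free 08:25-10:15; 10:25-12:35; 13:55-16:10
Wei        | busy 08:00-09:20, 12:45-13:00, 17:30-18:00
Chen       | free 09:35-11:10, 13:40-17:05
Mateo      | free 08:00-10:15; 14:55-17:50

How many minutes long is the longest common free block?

75

Beatriz free: 08:25-10:15, 10:25-12:35, 13:55-16:10.
Wei free: 09:20-12:45, 13:00-17:30 (invert busy blocks within the working day).
Chen free: 09:35-11:10, 13:40-17:05.
Mateo free: 08:00-10:15, 14:55-17:50.
Beatriz ∩ Wei: 09:20-10:15, 10:25-12:35, 13:55-16:10.
Beatriz ∩ Wei ∩ Chen: 09:35-10:15, 10:25-11:10, 13:55-16:10.
Beatriz ∩ Wei ∩ Chen ∩ Mateo: 09:35-10:15, 14:55-16:10.
The longest is 14:55-16:10 at 75 minutes.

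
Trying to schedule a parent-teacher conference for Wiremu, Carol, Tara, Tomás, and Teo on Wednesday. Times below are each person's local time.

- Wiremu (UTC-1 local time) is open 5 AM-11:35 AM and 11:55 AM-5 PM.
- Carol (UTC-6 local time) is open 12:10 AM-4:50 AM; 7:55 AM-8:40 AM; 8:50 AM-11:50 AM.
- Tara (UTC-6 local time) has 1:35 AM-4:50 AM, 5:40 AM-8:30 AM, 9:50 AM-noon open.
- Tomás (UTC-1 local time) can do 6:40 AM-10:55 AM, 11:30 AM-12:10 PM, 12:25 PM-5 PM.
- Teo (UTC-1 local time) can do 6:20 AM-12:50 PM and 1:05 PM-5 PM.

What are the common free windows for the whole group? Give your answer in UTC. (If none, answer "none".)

07:40-10:50, 14:05-14:30, 15:50-17:50

Wiremu in UTC: 06:00-12:35, 12:55-18:00 (add 1h to convert from UTC-1).
Carol in UTC: 06:10-10:50, 13:55-14:40, 14:50-17:50 (add 6h to convert from UTC-6).
Tara in UTC: 07:35-10:50, 11:40-14:30, 15:50-18:00 (add 6h to convert from UTC-6).
Tomás in UTC: 07:40-11:55, 12:30-13:10, 13:25-18:00 (add 1h to convert from UTC-1).
Teo in UTC: 07:20-13:50, 14:05-18:00 (add 1h to convert from UTC-1).
Wiremu ∩ Carol: 06:10-10:50, 13:55-14:40, 14:50-17:50.
Wiremu ∩ Carol ∩ Tara: 07:35-10:50, 13:55-14:30, 15:50-17:50.
Wiremu ∩ Carol ∩ Tara ∩ Tomás: 07:40-10:50, 13:55-14:30, 15:50-17:50.
Wiremu ∩ Carol ∩ Tara ∩ Tomás ∩ Teo: 07:40-10:50, 14:05-14:30, 15:50-17:50.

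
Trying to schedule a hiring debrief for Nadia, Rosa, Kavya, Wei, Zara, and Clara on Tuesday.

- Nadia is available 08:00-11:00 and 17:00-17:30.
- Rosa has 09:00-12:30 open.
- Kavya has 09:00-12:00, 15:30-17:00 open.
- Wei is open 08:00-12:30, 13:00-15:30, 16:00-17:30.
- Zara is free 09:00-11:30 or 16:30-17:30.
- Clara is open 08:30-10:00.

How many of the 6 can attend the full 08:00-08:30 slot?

2

Nadia and Wei can make the full 08:00-08:30 slot — that's 2.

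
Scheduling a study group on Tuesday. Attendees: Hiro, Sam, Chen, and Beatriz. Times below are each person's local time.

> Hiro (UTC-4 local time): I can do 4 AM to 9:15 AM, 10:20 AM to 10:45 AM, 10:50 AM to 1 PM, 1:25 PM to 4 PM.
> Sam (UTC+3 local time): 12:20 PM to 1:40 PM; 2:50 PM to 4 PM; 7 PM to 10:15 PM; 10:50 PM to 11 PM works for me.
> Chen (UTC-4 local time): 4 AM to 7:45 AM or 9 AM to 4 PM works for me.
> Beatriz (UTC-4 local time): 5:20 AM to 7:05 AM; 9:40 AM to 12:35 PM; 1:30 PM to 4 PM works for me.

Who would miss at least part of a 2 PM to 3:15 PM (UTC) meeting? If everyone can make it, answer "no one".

Hiro, Sam

Hiro in UTC: 08:00-13:15, 14:20-14:45, 14:50-17:00, 17:25-20:00 (add 4h to convert from UTC-4).
Sam in UTC: 09:20-10:40, 11:50-13:00, 16:00-19:15, 19:50-20:00 (subtract 3h to convert from UTC+3).
Chen in UTC: 08:00-11:45, 13:00-20:00 (add 4h to convert from UTC-4).
Beatriz in UTC: 09:20-11:05, 13:40-16:35, 17:30-20:00 (add 4h to convert from UTC-4).
Hiro: not fully free for 14:00-15:15. Sam: not fully free for 14:00-15:15. Chen: free for 14:00-15:15. Beatriz: free for 14:00-15:15.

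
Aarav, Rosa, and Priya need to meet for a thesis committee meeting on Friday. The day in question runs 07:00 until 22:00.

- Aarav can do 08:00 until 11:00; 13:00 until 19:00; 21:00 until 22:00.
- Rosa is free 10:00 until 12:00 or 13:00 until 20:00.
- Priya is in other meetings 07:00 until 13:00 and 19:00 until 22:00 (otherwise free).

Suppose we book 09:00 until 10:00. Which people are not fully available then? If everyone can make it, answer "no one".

Priya, Rosa

Aarav free: 08:00-11:00, 13:00-19:00, 21:00-22:00.
Rosa free: 10:00-12:00, 13:00-20:00.
Priya free: 13:00-19:00 (invert busy blocks within the working day).
Aarav: free for 09:00-10:00. Rosa: not fully free for 09:00-10:00. Priya: not fully free for 09:00-10:00.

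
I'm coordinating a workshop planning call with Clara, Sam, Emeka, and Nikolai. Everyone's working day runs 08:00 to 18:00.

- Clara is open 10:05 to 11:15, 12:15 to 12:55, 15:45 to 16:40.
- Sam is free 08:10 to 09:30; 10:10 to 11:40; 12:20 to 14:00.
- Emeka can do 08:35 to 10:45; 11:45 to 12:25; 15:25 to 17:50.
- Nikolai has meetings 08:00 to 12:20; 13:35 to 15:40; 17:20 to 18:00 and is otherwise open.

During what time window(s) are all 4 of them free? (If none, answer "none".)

Clara free: 10:05-11:15, 12:15-12:55, 15:45-16:40.
Sam free: 08:10-09:30, 10:10-11:40, 12:20-14:00.
Emeka free: 08:35-10:45, 11:45-12:25, 15:25-17:50.
Nikolai free: 12:20-13:35, 15:40-17:20 (invert busy blocks within the working day).
Clara ∩ Sam: 10:10-11:15, 12:20-12:55.
Clara ∩ Sam ∩ Emeka: 10:10-10:45, 12:20-12:25.
Clara ∩ Sam ∩ Emeka ∩ Nikolai: 12:20-12:25.

12:20-12:25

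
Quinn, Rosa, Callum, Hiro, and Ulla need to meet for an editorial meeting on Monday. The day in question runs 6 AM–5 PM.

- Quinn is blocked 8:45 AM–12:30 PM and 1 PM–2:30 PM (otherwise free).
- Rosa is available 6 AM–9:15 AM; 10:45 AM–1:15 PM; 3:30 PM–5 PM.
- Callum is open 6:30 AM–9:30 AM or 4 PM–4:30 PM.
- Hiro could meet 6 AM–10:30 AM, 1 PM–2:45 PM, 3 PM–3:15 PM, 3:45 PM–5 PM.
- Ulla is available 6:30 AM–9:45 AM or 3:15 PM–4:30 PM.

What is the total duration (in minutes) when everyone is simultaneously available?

Quinn free: 06:00-08:45, 12:30-13:00, 14:30-17:00 (invert busy blocks within the working day).
Rosa free: 06:00-09:15, 10:45-13:15, 15:30-17:00.
Callum free: 06:30-09:30, 16:00-16:30.
Hiro free: 06:00-10:30, 13:00-14:45, 15:00-15:15, 15:45-17:00.
Ulla free: 06:30-09:45, 15:15-16:30.
Quinn ∩ Rosa: 06:00-08:45, 12:30-13:00, 15:30-17:00.
Quinn ∩ Rosa ∩ Callum: 06:30-08:45, 16:00-16:30.
Quinn ∩ Rosa ∩ Callum ∩ Hiro: 06:30-08:45, 16:00-16:30.
Quinn ∩ Rosa ∩ Callum ∩ Hiro ∩ Ulla: 06:30-08:45, 16:00-16:30.
Summing the common windows: 135 + 30 = 165 minutes.

165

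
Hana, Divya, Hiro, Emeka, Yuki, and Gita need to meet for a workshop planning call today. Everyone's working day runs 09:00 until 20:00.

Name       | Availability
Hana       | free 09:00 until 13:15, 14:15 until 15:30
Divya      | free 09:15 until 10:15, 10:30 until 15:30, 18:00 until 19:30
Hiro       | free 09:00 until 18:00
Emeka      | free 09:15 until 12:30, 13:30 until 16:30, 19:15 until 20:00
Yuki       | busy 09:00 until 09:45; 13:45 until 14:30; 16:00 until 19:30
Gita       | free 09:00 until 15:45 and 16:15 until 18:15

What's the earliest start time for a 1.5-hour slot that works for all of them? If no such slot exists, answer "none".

Hana free: 09:00-13:15, 14:15-15:30.
Divya free: 09:15-10:15, 10:30-15:30, 18:00-19:30.
Hiro free: 09:00-18:00.
Emeka free: 09:15-12:30, 13:30-16:30, 19:15-20:00.
Yuki free: 09:45-13:45, 14:30-16:00, 19:30-20:00 (invert busy blocks within the working day).
Gita free: 09:00-15:45, 16:15-18:15.
Hana ∩ Divya: 09:15-10:15, 10:30-13:15, 14:15-15:30.
Hana ∩ Divya ∩ Hiro: 09:15-10:15, 10:30-13:15, 14:15-15:30.
Hana ∩ Divya ∩ Hiro ∩ Emeka: 09:15-10:15, 10:30-12:30, 14:15-15:30.
Hana ∩ Divya ∩ Hiro ∩ Emeka ∩ Yuki: 09:45-10:15, 10:30-12:30, 14:30-15:30.
Hana ∩ Divya ∩ Hiro ∩ Emeka ∩ Yuki ∩ Gita: 09:45-10:15, 10:30-12:30, 14:30-15:30.
So the common availability across everyone is 09:45-10:15, 10:30-12:30, 14:30-15:30.
The first common window of at least 90 minutes is 10:30-12:30, so the earliest start is 10:30.

10:30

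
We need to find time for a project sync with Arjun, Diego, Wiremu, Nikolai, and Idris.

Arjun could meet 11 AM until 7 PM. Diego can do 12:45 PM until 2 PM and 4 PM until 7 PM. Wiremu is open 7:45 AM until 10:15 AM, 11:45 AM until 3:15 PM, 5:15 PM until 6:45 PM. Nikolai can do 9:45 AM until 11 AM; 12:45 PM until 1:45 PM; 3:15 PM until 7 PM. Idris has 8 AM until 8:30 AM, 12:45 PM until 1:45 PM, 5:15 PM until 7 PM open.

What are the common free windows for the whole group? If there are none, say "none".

Arjun ∩ Diego: 12:45-14:00, 16:00-19:00.
Arjun ∩ Diego ∩ Wiremu: 12:45-14:00, 17:15-18:45.
Arjun ∩ Diego ∩ Wiremu ∩ Nikolai: 12:45-13:45, 17:15-18:45.
Arjun ∩ Diego ∩ Wiremu ∩ Nikolai ∩ Idris: 12:45-13:45, 17:15-18:45.

12:45-13:45, 17:15-18:45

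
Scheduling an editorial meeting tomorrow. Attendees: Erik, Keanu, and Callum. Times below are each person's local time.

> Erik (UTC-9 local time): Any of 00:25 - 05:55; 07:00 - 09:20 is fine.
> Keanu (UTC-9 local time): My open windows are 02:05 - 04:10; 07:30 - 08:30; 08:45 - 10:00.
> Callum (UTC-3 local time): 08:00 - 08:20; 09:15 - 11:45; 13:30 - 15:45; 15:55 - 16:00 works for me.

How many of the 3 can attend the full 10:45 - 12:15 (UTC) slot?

1

Erik in UTC: 09:25-14:55, 16:00-18:20 (add 9h to convert from UTC-9).
Keanu in UTC: 11:05-13:10, 16:30-17:30, 17:45-19:00 (add 9h to convert from UTC-9).
Callum in UTC: 11:00-11:20, 12:15-14:45, 16:30-18:45, 18:55-19:00 (add 3h to convert from UTC-3).
Erik can make the full 10:45-12:15 slot — that's 1.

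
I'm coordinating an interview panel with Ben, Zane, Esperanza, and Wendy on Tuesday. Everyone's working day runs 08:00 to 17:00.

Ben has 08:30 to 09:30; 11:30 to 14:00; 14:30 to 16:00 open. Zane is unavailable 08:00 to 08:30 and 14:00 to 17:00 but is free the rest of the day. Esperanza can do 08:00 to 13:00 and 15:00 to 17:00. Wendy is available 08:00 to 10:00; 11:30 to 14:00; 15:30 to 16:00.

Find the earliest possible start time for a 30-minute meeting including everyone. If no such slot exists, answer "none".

Ben free: 08:30-09:30, 11:30-14:00, 14:30-16:00.
Zane free: 08:30-14:00 (invert busy blocks within the working day).
Esperanza free: 08:00-13:00, 15:00-17:00.
Wendy free: 08:00-10:00, 11:30-14:00, 15:30-16:00.
Ben ∩ Zane: 08:30-09:30, 11:30-14:00.
Ben ∩ Zane ∩ Esperanza: 08:30-09:30, 11:30-13:00.
Ben ∩ Zane ∩ Esperanza ∩ Wendy: 08:30-09:30, 11:30-13:00.
The first common window of at least 30 minutes is 08:30-09:30, so the earliest start is 08:30.

08:30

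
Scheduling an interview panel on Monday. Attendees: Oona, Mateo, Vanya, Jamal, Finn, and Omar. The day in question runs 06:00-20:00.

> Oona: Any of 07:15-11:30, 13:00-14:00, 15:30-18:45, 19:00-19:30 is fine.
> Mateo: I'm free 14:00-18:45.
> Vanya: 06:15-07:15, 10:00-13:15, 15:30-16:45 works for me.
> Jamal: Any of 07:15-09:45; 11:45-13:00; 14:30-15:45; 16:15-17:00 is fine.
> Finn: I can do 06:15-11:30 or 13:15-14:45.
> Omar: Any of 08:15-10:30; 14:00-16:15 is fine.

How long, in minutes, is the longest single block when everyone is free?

Oona ∩ Mateo: 15:30-18:45.
Oona ∩ Mateo ∩ Vanya: 15:30-16:45.
Oona ∩ Mateo ∩ Vanya ∩ Jamal: 15:30-15:45, 16:15-16:45.
Oona ∩ Mateo ∩ Vanya ∩ Jamal ∩ Finn: ∅.
Oona ∩ Mateo ∩ Vanya ∩ Jamal ∩ Finn ∩ Omar: ∅.
There is no time when everyone is free.
No common window exists, so the longest block is 0 minutes.

0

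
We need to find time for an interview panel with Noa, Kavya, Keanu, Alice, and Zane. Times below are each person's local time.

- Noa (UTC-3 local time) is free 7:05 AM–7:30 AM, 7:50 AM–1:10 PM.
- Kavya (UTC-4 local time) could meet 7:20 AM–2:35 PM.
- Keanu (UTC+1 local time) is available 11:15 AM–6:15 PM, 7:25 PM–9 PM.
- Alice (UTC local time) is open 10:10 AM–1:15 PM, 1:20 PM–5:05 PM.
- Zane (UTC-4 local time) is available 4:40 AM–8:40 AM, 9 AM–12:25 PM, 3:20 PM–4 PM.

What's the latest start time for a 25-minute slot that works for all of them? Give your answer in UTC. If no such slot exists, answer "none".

15:45

Noa in UTC: 10:05-10:30, 10:50-16:10 (add 3h to convert from UTC-3).
Kavya in UTC: 11:20-18:35 (add 4h to convert from UTC-4).
Keanu in UTC: 10:15-17:15, 18:25-20:00 (subtract 1h to convert from UTC+1).
Alice in UTC: 10:10-13:15, 13:20-17:05.
Zane in UTC: 08:40-12:40, 13:00-16:25, 19:20-20:00 (add 4h to convert from UTC-4).
Noa ∩ Kavya: 11:20-16:10.
Noa ∩ Kavya ∩ Keanu: 11:20-16:10.
Noa ∩ Kavya ∩ Keanu ∩ Alice: 11:20-13:15, 13:20-16:10.
Noa ∩ Kavya ∩ Keanu ∩ Alice ∩ Zane: 11:20-12:40, 13:00-13:15, 13:20-16:10.
The last common window of at least 25 minutes is 13:20-16:10; a 25-minute meeting can start as late as 15:45 and still end by 16:10.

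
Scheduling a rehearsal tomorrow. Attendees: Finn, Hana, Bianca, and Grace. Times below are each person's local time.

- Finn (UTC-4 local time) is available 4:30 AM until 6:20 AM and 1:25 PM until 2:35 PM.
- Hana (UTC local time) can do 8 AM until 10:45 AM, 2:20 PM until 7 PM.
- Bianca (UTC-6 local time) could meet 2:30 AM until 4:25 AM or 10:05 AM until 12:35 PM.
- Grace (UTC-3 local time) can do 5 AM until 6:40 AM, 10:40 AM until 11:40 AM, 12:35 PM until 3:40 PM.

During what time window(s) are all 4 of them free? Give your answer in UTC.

Finn in UTC: 08:30-10:20, 17:25-18:35 (add 4h to convert from UTC-4).
Hana in UTC: 08:00-10:45, 14:20-19:00.
Bianca in UTC: 08:30-10:25, 16:05-18:35 (add 6h to convert from UTC-6).
Grace in UTC: 08:00-09:40, 13:40-14:40, 15:35-18:40 (add 3h to convert from UTC-3).
Finn ∩ Hana: 08:30-10:20, 17:25-18:35.
Finn ∩ Hana ∩ Bianca: 08:30-10:20, 17:25-18:35.
Finn ∩ Hana ∩ Bianca ∩ Grace: 08:30-09:40, 17:25-18:35.

08:30-09:40, 17:25-18:35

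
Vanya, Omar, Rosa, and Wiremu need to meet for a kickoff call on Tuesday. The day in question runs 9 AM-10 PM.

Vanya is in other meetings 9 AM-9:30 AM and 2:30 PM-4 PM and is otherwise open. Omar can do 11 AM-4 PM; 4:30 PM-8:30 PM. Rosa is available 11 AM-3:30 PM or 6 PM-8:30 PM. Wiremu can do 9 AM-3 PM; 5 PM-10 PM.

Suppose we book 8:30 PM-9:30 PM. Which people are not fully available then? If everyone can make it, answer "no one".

Vanya free: 09:30-14:30, 16:00-22:00 (invert busy blocks within the working day).
Omar free: 11:00-16:00, 16:30-20:30.
Rosa free: 11:00-15:30, 18:00-20:30.
Wiremu free: 09:00-15:00, 17:00-22:00.
Vanya: free for 20:30-21:30. Omar: not fully free for 20:30-21:30. Rosa: not fully free for 20:30-21:30. Wiremu: free for 20:30-21:30.

Omar, Rosa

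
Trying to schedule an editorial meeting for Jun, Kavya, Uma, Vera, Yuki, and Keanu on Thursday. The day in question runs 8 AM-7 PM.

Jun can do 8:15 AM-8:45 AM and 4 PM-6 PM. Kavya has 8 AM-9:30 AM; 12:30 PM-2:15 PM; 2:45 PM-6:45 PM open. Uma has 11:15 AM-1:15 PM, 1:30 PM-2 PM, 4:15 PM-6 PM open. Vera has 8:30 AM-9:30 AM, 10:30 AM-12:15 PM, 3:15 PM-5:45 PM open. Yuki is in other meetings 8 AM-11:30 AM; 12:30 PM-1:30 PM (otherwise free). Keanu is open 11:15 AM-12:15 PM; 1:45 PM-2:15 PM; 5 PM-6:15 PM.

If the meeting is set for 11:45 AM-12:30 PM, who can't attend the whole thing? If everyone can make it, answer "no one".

Jun free: 08:15-08:45, 16:00-18:00.
Kavya free: 08:00-09:30, 12:30-14:15, 14:45-18:45.
Uma free: 11:15-13:15, 13:30-14:00, 16:15-18:00.
Vera free: 08:30-09:30, 10:30-12:15, 15:15-17:45.
Yuki free: 11:30-12:30, 13:30-19:00 (invert busy blocks within the working day).
Keanu free: 11:15-12:15, 13:45-14:15, 17:00-18:15.
Jun: not fully free for 11:45-12:30. Kavya: not fully free for 11:45-12:30. Uma: free for 11:45-12:30. Vera: not fully free for 11:45-12:30. Yuki: free for 11:45-12:30. Keanu: not fully free for 11:45-12:30.

Jun, Kavya, Keanu, Vera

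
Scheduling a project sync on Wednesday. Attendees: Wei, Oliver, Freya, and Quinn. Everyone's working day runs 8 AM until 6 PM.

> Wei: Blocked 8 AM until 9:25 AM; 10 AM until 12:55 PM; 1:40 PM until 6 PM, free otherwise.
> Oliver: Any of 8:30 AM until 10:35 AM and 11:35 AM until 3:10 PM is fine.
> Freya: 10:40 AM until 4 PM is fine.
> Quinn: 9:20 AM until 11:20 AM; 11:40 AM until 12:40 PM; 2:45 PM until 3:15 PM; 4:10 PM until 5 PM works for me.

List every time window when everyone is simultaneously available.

none

Wei free: 09:25-10:00, 12:55-13:40 (invert busy blocks within the working day).
Oliver free: 08:30-10:35, 11:35-15:10.
Freya free: 10:40-16:00.
Quinn free: 09:20-11:20, 11:40-12:40, 14:45-15:15, 16:10-17:00.
Wei ∩ Oliver: 09:25-10:00, 12:55-13:40.
Wei ∩ Oliver ∩ Freya: 12:55-13:40.
Wei ∩ Oliver ∩ Freya ∩ Quinn: ∅.
There is no time when everyone is free.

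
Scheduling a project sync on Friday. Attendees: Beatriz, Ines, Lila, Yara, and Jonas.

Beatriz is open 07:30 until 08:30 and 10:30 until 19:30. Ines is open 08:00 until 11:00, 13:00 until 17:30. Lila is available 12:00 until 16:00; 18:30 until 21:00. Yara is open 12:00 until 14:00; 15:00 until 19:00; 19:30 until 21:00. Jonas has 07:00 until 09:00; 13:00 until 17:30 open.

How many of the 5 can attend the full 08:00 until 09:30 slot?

Ines can make the full 08:00-09:30 slot — that's 1.

1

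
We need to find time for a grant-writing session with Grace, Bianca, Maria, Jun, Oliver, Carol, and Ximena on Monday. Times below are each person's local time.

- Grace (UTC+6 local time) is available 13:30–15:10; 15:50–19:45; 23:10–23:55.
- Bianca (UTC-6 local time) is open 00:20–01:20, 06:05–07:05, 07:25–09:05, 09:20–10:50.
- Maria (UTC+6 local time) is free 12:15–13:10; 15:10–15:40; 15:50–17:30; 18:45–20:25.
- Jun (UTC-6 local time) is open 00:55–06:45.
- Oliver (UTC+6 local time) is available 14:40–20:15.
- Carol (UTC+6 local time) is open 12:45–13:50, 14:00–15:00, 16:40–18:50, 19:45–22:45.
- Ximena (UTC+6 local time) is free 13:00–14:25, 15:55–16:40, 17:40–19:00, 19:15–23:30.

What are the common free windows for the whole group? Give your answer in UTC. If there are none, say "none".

none

Grace in UTC: 07:30-09:10, 09:50-13:45, 17:10-17:55 (subtract 6h to convert from UTC+6).
Bianca in UTC: 06:20-07:20, 12:05-13:05, 13:25-15:05, 15:20-16:50 (add 6h to convert from UTC-6).
Maria in UTC: 06:15-07:10, 09:10-09:40, 09:50-11:30, 12:45-14:25 (subtract 6h to convert from UTC+6).
Jun in UTC: 06:55-12:45 (add 6h to convert from UTC-6).
Oliver in UTC: 08:40-14:15 (subtract 6h to convert from UTC+6).
Carol in UTC: 06:45-07:50, 08:00-09:00, 10:40-12:50, 13:45-16:45 (subtract 6h to convert from UTC+6).
Ximena in UTC: 07:00-08:25, 09:55-10:40, 11:40-13:00, 13:15-17:30 (subtract 6h to convert from UTC+6).
Grace ∩ Bianca: 12:05-13:05, 13:25-13:45.
Grace ∩ Bianca ∩ Maria: 12:45-13:05, 13:25-13:45.
Grace ∩ Bianca ∩ Maria ∩ Jun: ∅.
Grace ∩ Bianca ∩ Maria ∩ Jun ∩ Oliver: ∅.
Grace ∩ Bianca ∩ Maria ∩ Jun ∩ Oliver ∩ Carol: ∅.
Grace ∩ Bianca ∩ Maria ∩ Jun ∩ Oliver ∩ Carol ∩ Ximena: ∅.
There is no time when everyone is free.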